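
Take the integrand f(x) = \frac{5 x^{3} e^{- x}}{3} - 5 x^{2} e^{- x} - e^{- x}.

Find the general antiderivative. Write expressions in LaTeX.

Recognize the product-rule pattern: f = u'v + uv' with u = 1 - \frac{5 x^{3}}{3}, v = e^{- x}, so integration by parts undoes it.
Check: d/dx[\frac{\left(3 - 5 x^{3}\right) e^{- x}}{3}] = \frac{\left(5 x^{3} - 15 x^{2} - 3\right) e^{- x}}{3}, which equals f(x).

F(x) = \frac{\left(3 - 5 x^{3}\right) e^{- x}}{3} + C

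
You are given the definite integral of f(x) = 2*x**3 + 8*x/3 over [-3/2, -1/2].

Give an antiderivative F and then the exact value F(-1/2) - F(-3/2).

The integrand splits into summands that can be handled one at a time.
F(x) = x**4/2 + 4*x**2/3 is an antiderivative of f.
Check: d/dx[x**4/2 + 4*x**2/3] = 2*x**3 + 8*x/3 = f(x).
F(-1/2) = 35/96; F(-3/2) = 177/32.
Integral = F(-1/2) - F(-3/2) = -31/6.

Antiderivative: F(x) = x**4/2 + 4*x**2/3; value = -31/6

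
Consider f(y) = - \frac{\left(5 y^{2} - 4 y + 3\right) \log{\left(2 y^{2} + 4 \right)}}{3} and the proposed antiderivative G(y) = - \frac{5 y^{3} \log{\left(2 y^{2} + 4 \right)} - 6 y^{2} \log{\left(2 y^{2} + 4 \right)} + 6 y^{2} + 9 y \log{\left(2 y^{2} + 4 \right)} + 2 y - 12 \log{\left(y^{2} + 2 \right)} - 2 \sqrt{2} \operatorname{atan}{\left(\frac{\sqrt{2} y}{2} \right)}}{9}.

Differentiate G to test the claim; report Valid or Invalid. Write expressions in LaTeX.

d/dy[G] = - \frac{5 y^{2} \log{\left(y^{2} + 2 \right)}}{3} - \frac{5 y^{2} \log{\left(2 \right)}}{3} - \frac{10 y^{2}}{9} + \frac{4 y \log{\left(y^{2} + 2 \right)}}{3} + \frac{4 y \log{\left(2 \right)}}{3} - \log{\left(y^{2} + 2 \right)} - \log{\left(2 \right)}
d/dy[G] - f(y) = - \frac{10 y^{2}}{9} != 0.

Invalid: d/dy[G] - f = - \frac{10 y^{2}}{9}, which is not 0.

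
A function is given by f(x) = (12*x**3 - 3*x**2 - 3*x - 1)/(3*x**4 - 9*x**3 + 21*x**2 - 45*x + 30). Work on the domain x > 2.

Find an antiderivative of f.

An antiderivative is F(x) = 77*log(x - 2)/27 - 5*log(x - 1)/18 + 77*log(x**2 + 5)/108 + 301*sqrt(5)*atan(sqrt(5)*x/5)/270.

Factor the denominator (3*(x - 2)*(x - 1)*(x**2 + 5)) and decompose: f = 7*(11*x + 43)/(54*(x**2 + 5)) - 5/(18*(x - 1)) + 77/(27*(x - 2)); each piece integrates to a log, atan, or power term.
Check: d/dx[77*log(x - 2)/27 - 5*log(x - 1)/18 + 77*log(x**2 + 5)/108 + 301*sqrt(5)*atan(sqrt(5)*x/5)/270] = (12*x**3 - 3*x**2 - 3*x - 1)/(3*x**4 - 9*x**3 + 21*x**2 - 45*x + 30) = f(x).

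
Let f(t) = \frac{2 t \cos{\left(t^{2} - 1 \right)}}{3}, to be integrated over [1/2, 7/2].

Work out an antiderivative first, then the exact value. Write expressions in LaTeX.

Antiderivative: F(t) = \frac{\sin{\left(t^{2} - 1 \right)}}{3}; value = \frac{\sin{\left(\frac{45}{4} \right)}}{3} + \frac{\sin{\left(\frac{3}{4} \right)}}{3}

The substitution u = t^{2} - 1 works: f is exactly (dF/du)*(du/dt) for that inner function.
F(t) = \frac{\sin{\left(t^{2} - 1 \right)}}{3} is an antiderivative of f.
Check: d/dt[\frac{\sin{\left(t^{2} - 1 \right)}}{3}] = \frac{2 t \cos{\left(t^{2} - 1 \right)}}{3} = f(t).
F(7/2) = \frac{\sin{\left(\frac{45}{4} \right)}}{3}; F(1/2) = - \frac{\sin{\left(\frac{3}{4} \right)}}{3}.
Integral = F(7/2) - F(1/2) = \frac{\sin{\left(\frac{45}{4} \right)}}{3} + \frac{\sin{\left(\frac{3}{4} \right)}}{3}.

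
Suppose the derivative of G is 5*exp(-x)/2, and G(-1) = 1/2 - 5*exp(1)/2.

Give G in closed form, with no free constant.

G(x) = (exp(x) - 5)*exp(-x)/2

A first test for any G(x): its x-derivative must equal the given G'(x).
A general antiderivative is -5*exp(-x)/2 + C.
The condition gives C = 1/2 - 5*exp(1)/2 - (-5*exp(1)/2) = 1/2.
So G(x) = (exp(x) - 5)*exp(-x)/2.
Check: d/dx[(exp(x) - 5)*exp(-x)/2] = 5*exp(-x)/2 = G'(x).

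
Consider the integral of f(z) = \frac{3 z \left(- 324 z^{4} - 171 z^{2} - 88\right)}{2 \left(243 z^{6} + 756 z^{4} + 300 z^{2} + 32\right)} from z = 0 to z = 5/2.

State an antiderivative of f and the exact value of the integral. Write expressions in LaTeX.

A candidate is checked by its d/dz: the result must match f(z).
F(z) = - \log{\left(\frac{z^{2}}{2} + \frac{4}{3} \right)} + \frac{1}{4 \left(3 z^{2} + \frac{2}{3}\right)} is an antiderivative of f.
Check: d/dz[- \log{\left(\frac{z^{2}}{2} + \frac{4}{3} \right)} + \frac{1}{4 \left(3 z^{2} + \frac{2}{3}\right)}] = \frac{- 972 z^{5} - 513 z^{3} - 264 z}{486 z^{6} + 1512 z^{4} + 600 z^{2} + 64}, which equals f(z).
F(5/2) = \frac{3}{233} - \log{\left(\frac{107}{24} \right)}; F(0) = \frac{3}{8} - \log{\left(\frac{4}{3} \right)}.
Integral = F(5/2) - F(0) = - \log{\left(\frac{107}{24} \right)} - \frac{675}{1864} + \log{\left(\frac{4}{3} \right)}.

Antiderivative: F(z) = - \log{\left(\frac{z^{2}}{2} + \frac{4}{3} \right)} + \frac{1}{4 \left(3 z^{2} + \frac{2}{3}\right)}; value = - \log{\left(\frac{107}{24} \right)} - \frac{675}{1864} + \log{\left(\frac{4}{3} \right)}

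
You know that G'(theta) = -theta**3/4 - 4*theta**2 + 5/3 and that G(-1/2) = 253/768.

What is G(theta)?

G(theta) = -(3*theta**4 + 64*theta**3 - 80*theta - 48)/48

Integrate term by term and add the pieces.
A general antiderivative is -theta**4/16 - 4*theta**3/3 + 5*theta/3 + C.
The condition gives C = 253/768 - (-515/768) = 1.
So G(theta) = -(3*theta**4 + 64*theta**3 - 80*theta - 48)/48.
Check: d/dtheta[-(3*theta**4 + 64*theta**3 - 80*theta - 48)/48] = -theta**3/4 - 4*theta**2 + 5/3 = G'(theta).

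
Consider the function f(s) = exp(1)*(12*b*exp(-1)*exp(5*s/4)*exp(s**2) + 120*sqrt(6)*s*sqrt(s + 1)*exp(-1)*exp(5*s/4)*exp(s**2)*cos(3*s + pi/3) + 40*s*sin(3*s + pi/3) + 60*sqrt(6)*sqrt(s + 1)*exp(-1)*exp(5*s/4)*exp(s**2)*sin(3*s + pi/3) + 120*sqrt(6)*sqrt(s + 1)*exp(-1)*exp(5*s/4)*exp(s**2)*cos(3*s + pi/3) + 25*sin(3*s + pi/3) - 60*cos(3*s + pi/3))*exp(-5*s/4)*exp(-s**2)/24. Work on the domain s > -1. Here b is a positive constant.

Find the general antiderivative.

Whatever form F(s) takes, F'(s) = f(s) is non-negotiable.
Check: d/ds[exp(1)*(3*b*s*exp(-1)*exp(5*s/4)*exp(s**2) + 10*sqrt(6)*s*sqrt(s + 1)*exp(-1)*exp(5*s/4)*exp(s**2)*sin(3*s + pi/3) + 10*sqrt(6)*sqrt(s + 1)*exp(-1)*exp(5*s/4)*exp(s**2)*sin(3*s + pi/3) - 5*sin(3*s + pi/3))*exp(-5*s/4)*exp(-s**2)/6] = (12*b*sqrt(s + 1)*exp(5*s/4)*exp(s**2) + 120*sqrt(6)*s**2*exp(5*s/4)*exp(s**2)*cos(3*s + pi/3) + 40*exp(1)*s*sqrt(s + 1)*sin(3*s + pi/3) + 60*sqrt(6)*s*exp(5*s/4)*exp(s**2)*sin(3*s + pi/3) + 240*sqrt(6)*s*exp(5*s/4)*exp(s**2)*cos(3*s + pi/3) + 25*exp(1)*sqrt(s + 1)*sin(3*s + pi/3) - 60*exp(1)*sqrt(s + 1)*cos(3*s + pi/3) + 60*sqrt(6)*exp(5*s/4)*exp(s**2)*sin(3*s + pi/3) + 120*sqrt(6)*exp(5*s/4)*exp(s**2)*cos(3*s + pi/3))*exp(-5*s/4)*exp(-s**2)/(24*sqrt(s + 1)), which equals f(s).

F(s) = exp(1)*(3*b*s*exp(-1)*exp(5*s/4)*exp(s**2) + 10*sqrt(6)*s*sqrt(s + 1)*exp(-1)*exp(5*s/4)*exp(s**2)*sin(3*s + pi/3) + 10*sqrt(6)*sqrt(s + 1)*exp(-1)*exp(5*s/4)*exp(s**2)*sin(3*s + pi/3) - 5*sin(3*s + pi/3))*exp(-5*s/4)*exp(-s**2)/6 + C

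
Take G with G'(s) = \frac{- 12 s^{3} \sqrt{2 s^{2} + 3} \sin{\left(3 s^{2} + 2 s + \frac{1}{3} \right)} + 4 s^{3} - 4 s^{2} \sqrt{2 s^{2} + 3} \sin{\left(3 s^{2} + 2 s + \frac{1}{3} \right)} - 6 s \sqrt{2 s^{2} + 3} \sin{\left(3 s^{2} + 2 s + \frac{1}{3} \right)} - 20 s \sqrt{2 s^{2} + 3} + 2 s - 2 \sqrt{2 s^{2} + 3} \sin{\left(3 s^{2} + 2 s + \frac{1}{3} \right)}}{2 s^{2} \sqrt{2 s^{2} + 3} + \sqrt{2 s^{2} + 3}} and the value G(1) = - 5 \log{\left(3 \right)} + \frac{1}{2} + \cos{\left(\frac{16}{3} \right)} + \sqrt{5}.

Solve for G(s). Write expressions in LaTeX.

G(s) = \frac{2 \sqrt{2 s^{2} + 3} - 10 \log{\left(2 s^{2} + 1 \right)} + 2 \cos{\left(3 s^{2} + 2 s + \frac{1}{3} \right)} + 1}{2}

Check a candidate G(s) by differentiating: d/ds[G] must match the given G'(s).
A general antiderivative is \sqrt{2 s^{2} + 3} - 5 \log{\left(2 s^{2} + 1 \right)} + \cos{\left(3 s^{2} + 2 s + \frac{1}{3} \right)} + C.
The condition gives C = - 5 \log{\left(3 \right)} + \frac{1}{2} + \cos{\left(\frac{16}{3} \right)} + \sqrt{5} - (- 5 \log{\left(3 \right)} + \cos{\left(\frac{16}{3} \right)} + \sqrt{5}) = \frac{1}{2}.
So G(s) = \frac{2 \sqrt{2 s^{2} + 3} - 10 \log{\left(2 s^{2} + 1 \right)} + 2 \cos{\left(3 s^{2} + 2 s + \frac{1}{3} \right)} + 1}{2}.
Check: d/ds[\frac{2 \sqrt{2 s^{2} + 3} - 10 \log{\left(2 s^{2} + 1 \right)} + 2 \cos{\left(3 s^{2} + 2 s + \frac{1}{3} \right)} + 1}{2}] = \frac{- 12 s^{3} \sqrt{2 s^{2} + 3} \sin{\left(3 s^{2} + 2 s + \frac{1}{3} \right)} + 4 s^{3} - 4 s^{2} \sqrt{2 s^{2} + 3} \sin{\left(3 s^{2} + 2 s + \frac{1}{3} \right)} - 6 s \sqrt{2 s^{2} + 3} \sin{\left(3 s^{2} + 2 s + \frac{1}{3} \right)} - 20 s \sqrt{2 s^{2} + 3} + 2 s - 2 \sqrt{2 s^{2} + 3} \sin{\left(3 s^{2} + 2 s + \frac{1}{3} \right)}}{2 s^{2} \sqrt{2 s^{2} + 3} + \sqrt{2 s^{2} + 3}} = G'(s).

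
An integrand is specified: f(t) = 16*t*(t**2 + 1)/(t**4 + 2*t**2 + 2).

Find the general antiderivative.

The substitution u = t**4 + 2*t**2 + 2 works: f is exactly (dF/du)*(du/dt) for that inner function.
Check: d/dt[4*log(t**4 + 2*t**2 + 2)] = (16*t**3 + 16*t)/(t**4 + 2*t**2 + 2), which equals f(t).

F(t) = 4*log(t**4 + 2*t**2 + 2) + C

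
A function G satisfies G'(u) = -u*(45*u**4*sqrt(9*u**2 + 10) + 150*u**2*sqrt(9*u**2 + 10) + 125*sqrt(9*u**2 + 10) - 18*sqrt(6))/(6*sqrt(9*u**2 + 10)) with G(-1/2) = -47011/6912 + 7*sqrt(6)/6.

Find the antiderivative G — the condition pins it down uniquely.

G(u) = -5*u**6/4 - 25*u**4/4 - 125*u**2/12 + 2*sqrt(3*u**2/2 + 5/3) - 409/108

Recover the given G'(u) by differentiating a candidate G(u); any mismatch rules it out.
A general antiderivative is 5*(-u**2 - 5/3)**3/4 + 2*sqrt(3*u**2/2 + 5/3) + C.
The condition gives C = -47011/6912 + 7*sqrt(6)/6 - (-60835/6912 + 7*sqrt(6)/6) = 2.
So G(u) = -5*u**6/4 - 25*u**4/4 - 125*u**2/12 + 2*sqrt(3*u**2/2 + 5/3) - 409/108.
Check: d/du[-5*u**6/4 - 25*u**4/4 - 125*u**2/12 + 2*sqrt(3*u**2/2 + 5/3) - 409/108] = (-45*u**5*sqrt(9*u**2 + 10) - 150*u**3*sqrt(9*u**2 + 10) - 125*u*sqrt(9*u**2 + 10) + 18*sqrt(6)*u)/(6*sqrt(9*u**2 + 10)), which equals G'(u).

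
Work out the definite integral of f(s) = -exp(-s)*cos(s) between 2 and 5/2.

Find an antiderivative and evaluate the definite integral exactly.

Antiderivative: F(s) = -exp(-s)*sin(s)/2 + exp(-s)*cos(s)/2; value = exp(-5/2)*cos(5/2)/2 - exp(-5/2)*sin(5/2)/2 - exp(-2)*cos(2)/2 + exp(-2)*sin(2)/2

Whatever form F(s) takes, F'(s) = f(s) is non-negotiable.
F(s) = -exp(-s)*sin(s)/2 + exp(-s)*cos(s)/2 is an antiderivative of f.
Check: d/ds[-exp(-s)*sin(s)/2 + exp(-s)*cos(s)/2] = -exp(-s)*cos(s) = f(s).
F(5/2) = exp(-5/2)*cos(5/2)/2 - exp(-5/2)*sin(5/2)/2; F(2) = -exp(-2)*sin(2)/2 + exp(-2)*cos(2)/2.
Integral = F(5/2) - F(2) = exp(-5/2)*cos(5/2)/2 - exp(-5/2)*sin(5/2)/2 - exp(-2)*cos(2)/2 + exp(-2)*sin(2)/2.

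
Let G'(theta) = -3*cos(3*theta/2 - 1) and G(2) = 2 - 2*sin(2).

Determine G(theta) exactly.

Recover the given G'(theta) by differentiating a candidate G(theta); any mismatch rules it out.
A general antiderivative is -2*sin(3*theta/2 - 1) + C.
The condition gives C = 2 - 2*sin(2) - (-2*sin(2)) = 2.
So G(theta) = 2 - 2*sin(3*theta/2 - 1).
Check: d/dtheta[2 - 2*sin(3*theta/2 - 1)] = -3*cos(3*theta/2 - 1) = G'(theta).

G(theta) = 2 - 2*sin(3*theta/2 - 1)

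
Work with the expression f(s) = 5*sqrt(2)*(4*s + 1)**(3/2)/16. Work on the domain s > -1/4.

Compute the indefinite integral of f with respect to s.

F(s) = sqrt(2)*(16*s**2*sqrt(4*s + 1) + 8*s*sqrt(4*s + 1) + sqrt(4*s + 1))/32 + C

Whatever form F(s) takes, F'(s) = f(s) is non-negotiable.
Check: d/ds[sqrt(2)*(16*s**2*sqrt(4*s + 1) + 8*s*sqrt(4*s + 1) + sqrt(4*s + 1))/32] = (80*sqrt(2)*s**2 + 40*sqrt(2)*s + 5*sqrt(2))/(16*sqrt(4*s + 1)), which equals f(s).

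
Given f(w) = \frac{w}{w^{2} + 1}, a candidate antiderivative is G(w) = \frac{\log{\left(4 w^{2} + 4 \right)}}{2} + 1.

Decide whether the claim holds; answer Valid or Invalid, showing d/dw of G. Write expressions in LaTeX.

Valid - the claim checks out under differentiation.

d/dw[G] = \frac{w}{w^{2} + 1}
This equals f(w) exactly, so the claim holds.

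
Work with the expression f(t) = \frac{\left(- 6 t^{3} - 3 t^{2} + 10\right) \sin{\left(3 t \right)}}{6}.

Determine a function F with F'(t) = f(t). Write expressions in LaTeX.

An antiderivative is F(t) = \frac{18 t^{3} \cos{\left(3 t \right)} - 18 t^{2} \sin{\left(3 t \right)} + 9 t^{2} \cos{\left(3 t \right)} - 6 t \sin{\left(3 t \right)} - 12 t \cos{\left(3 t \right)} + 4 \sin{\left(3 t \right)} - 32 \cos{\left(3 t \right)}}{54}.

Check any antiderivative F(t) by computing F'(t) and comparing it with f(t).
Check: d/dt[\frac{18 t^{3} \cos{\left(3 t \right)} - 18 t^{2} \sin{\left(3 t \right)} + 9 t^{2} \cos{\left(3 t \right)} - 6 t \sin{\left(3 t \right)} - 12 t \cos{\left(3 t \right)} + 4 \sin{\left(3 t \right)} - 32 \cos{\left(3 t \right)}}{54}] = - t^{3} \sin{\left(3 t \right)} - \frac{t^{2} \sin{\left(3 t \right)}}{2} + \frac{5 \sin{\left(3 t \right)}}{3}, which equals f(t).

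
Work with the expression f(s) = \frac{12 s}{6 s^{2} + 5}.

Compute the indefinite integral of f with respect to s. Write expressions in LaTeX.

F(s) = \log{\left(2 s^{2} + \frac{5}{3} \right)} + C

f matches the chain-rule pattern g'(h)*h' with inner function h(s) = 2 s^{2} + \frac{5}{3}; substituting u = h(s) collapses the integral.
Check: d/ds[\log{\left(2 s^{2} + \frac{5}{3} \right)}] = \frac{12 s}{6 s^{2} + 5} = f(s).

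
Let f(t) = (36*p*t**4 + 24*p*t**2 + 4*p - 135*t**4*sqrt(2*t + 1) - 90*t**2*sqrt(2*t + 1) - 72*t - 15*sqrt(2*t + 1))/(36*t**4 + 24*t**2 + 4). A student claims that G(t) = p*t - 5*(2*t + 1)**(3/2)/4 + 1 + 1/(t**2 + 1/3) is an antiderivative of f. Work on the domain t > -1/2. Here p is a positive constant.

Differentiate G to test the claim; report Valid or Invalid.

Valid - differentiating G returns exactly f.

d/dt[G] = (36*p*t**4 + 24*p*t**2 + 4*p - 135*t**4*sqrt(2*t + 1) - 90*t**2*sqrt(2*t + 1) - 72*t - 15*sqrt(2*t + 1))/(36*t**4 + 24*t**2 + 4)
This equals f(t) exactly, so the claim holds.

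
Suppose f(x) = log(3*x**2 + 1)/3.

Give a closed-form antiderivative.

For F(x) to be correct the identity F'(x) - f(x) = 0 must hold.
Check: d/dx[(3*x*log(3*x**2 + 1) - 6*x + 2*sqrt(3)*atan(sqrt(3)*x))/9] = log(3*x**2 + 1)/3 = f(x).

An antiderivative is F(x) = (3*x*log(3*x**2 + 1) - 6*x + 2*sqrt(3)*atan(sqrt(3)*x))/9.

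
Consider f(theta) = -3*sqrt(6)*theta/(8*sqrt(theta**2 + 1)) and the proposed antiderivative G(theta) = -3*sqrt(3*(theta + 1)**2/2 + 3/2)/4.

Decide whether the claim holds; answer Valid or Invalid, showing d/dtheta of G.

d/dtheta[G] = (-3*sqrt(6)*theta - 3*sqrt(6))/(8*sqrt(theta**2 + 2*theta + 2))
d/dtheta[G] - f(theta) = (-3*sqrt(6)*theta*sqrt(theta**2 + 1) + 3*sqrt(6)*theta*sqrt(theta**2 + 2*theta + 2) - 3*sqrt(6)*sqrt(theta**2 + 1))/(8*sqrt(theta**2 + 1)*sqrt(theta**2 + 2*theta + 2)) != 0.

Invalid: d/dtheta[G] - f = (-3*sqrt(6)*theta*sqrt(theta**2 + 1) + 3*sqrt(6)*theta*sqrt(theta**2 + 2*theta + 2) - 3*sqrt(6)*sqrt(theta**2 + 1))/(8*sqrt(theta**2 + 1)*sqrt(theta**2 + 2*theta + 2)), which is not 0.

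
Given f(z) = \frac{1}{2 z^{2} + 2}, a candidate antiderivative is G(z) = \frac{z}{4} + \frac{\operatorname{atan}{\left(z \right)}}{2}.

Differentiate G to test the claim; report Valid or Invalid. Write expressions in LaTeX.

Invalid: d/dz[G] - f = \frac{1}{4}, which is not 0.

d/dz[G] = \frac{z^{2} + 3}{4 z^{2} + 4}
d/dz[G] - f(z) = \frac{1}{4} != 0.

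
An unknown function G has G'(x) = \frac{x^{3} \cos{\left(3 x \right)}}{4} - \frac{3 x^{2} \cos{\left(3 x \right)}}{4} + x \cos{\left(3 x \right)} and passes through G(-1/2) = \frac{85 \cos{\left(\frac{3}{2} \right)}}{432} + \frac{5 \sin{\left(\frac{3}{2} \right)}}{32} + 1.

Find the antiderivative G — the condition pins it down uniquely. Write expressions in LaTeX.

G(x) = \frac{x^{3} \sin{\left(3 x \right)}}{12} - \frac{x^{2} \sin{\left(3 x \right)}}{4} + \frac{x^{2} \cos{\left(3 x \right)}}{12} + \frac{5 x \sin{\left(3 x \right)}}{18} - \frac{x \cos{\left(3 x \right)}}{6} + \frac{\sin{\left(3 x \right)}}{18} + \frac{5 \cos{\left(3 x \right)}}{54} + 1

Integrate term by term and add the pieces.
A general antiderivative is \frac{x^{3} \sin{\left(3 x \right)}}{12} - \frac{x^{2} \sin{\left(3 x \right)}}{4} + \frac{x^{2} \cos{\left(3 x \right)}}{12} + \frac{5 x \sin{\left(3 x \right)}}{18} - \frac{x \cos{\left(3 x \right)}}{6} + \frac{\sin{\left(3 x \right)}}{18} + \frac{5 \cos{\left(3 x \right)}}{54} + C.
The condition gives C = \frac{85 \cos{\left(\frac{3}{2} \right)}}{432} + \frac{5 \sin{\left(\frac{3}{2} \right)}}{32} + 1 - (\frac{85 \cos{\left(\frac{3}{2} \right)}}{432} + \frac{5 \sin{\left(\frac{3}{2} \right)}}{32}) = 1.
So G(x) = \frac{x^{3} \sin{\left(3 x \right)}}{12} - \frac{x^{2} \sin{\left(3 x \right)}}{4} + \frac{x^{2} \cos{\left(3 x \right)}}{12} + \frac{5 x \sin{\left(3 x \right)}}{18} - \frac{x \cos{\left(3 x \right)}}{6} + \frac{\sin{\left(3 x \right)}}{18} + \frac{5 \cos{\left(3 x \right)}}{54} + 1.
Check: d/dx[\frac{x^{3} \sin{\left(3 x \right)}}{12} - \frac{x^{2} \sin{\left(3 x \right)}}{4} + \frac{x^{2} \cos{\left(3 x \right)}}{12} + \frac{5 x \sin{\left(3 x \right)}}{18} - \frac{x \cos{\left(3 x \right)}}{6} + \frac{\sin{\left(3 x \right)}}{18} + \frac{5 \cos{\left(3 x \right)}}{54} + 1] = \frac{x^{3} \cos{\left(3 x \right)}}{4} - \frac{3 x^{2} \cos{\left(3 x \right)}}{4} + x \cos{\left(3 x \right)} = G'(x).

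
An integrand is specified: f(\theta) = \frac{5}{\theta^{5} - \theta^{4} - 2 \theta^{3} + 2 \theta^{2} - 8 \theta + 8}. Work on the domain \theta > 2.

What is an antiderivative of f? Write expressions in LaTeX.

Factor the denominator (\left(\theta - 2\right) \left(\theta - 1\right) \left(\theta + 2\right) \left(\theta^{2} + 2\right)) and decompose: f = \frac{5 \left(\theta + 1\right)}{18 \left(\theta^{2} + 2\right)} + \frac{5}{72 \left(\theta + 2\right)} - \frac{5}{9 \left(\theta - 1\right)} + \frac{5}{24 \left(\theta - 2\right)}; each piece integrates to a log, atan, or power term.
Check: d/d\theta[\frac{5 \log{\left(\theta - 2 \right)}}{24} - \frac{5 \log{\left(\theta - 1 \right)}}{9} + \frac{5 \log{\left(\theta + 2 \right)}}{72} + \frac{5 \log{\left(\theta^{2} + 2 \right)}}{36} + \frac{5 \sqrt{2} \operatorname{atan}{\left(\frac{\sqrt{2} \theta}{2} \right)}}{36}] = \frac{5}{\theta^{5} - \theta^{4} - 2 \theta^{3} + 2 \theta^{2} - 8 \theta + 8} = f(\theta).

An antiderivative is F(\theta) = \frac{5 \log{\left(\theta - 2 \right)}}{24} - \frac{5 \log{\left(\theta - 1 \right)}}{9} + \frac{5 \log{\left(\theta + 2 \right)}}{72} + \frac{5 \log{\left(\theta^{2} + 2 \right)}}{36} + \frac{5 \sqrt{2} \operatorname{atan}{\left(\frac{\sqrt{2} \theta}{2} \right)}}{36}.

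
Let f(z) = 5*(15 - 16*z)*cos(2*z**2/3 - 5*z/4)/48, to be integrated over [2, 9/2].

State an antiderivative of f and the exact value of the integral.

Antiderivative: F(z) = -5*sin(2*z**2/3 - 5*z/4)/4; value = -5*sin(63/8)/4 + 5*sin(1/6)/4

The substitution u = 2*z**2/3 - 5*z/4 works: f is exactly (dF/du)*(du/dz) for that inner function.
F(z) = -5*sin(2*z**2/3 - 5*z/4)/4 is an antiderivative of f.
Check: d/dz[-5*sin(2*z**2/3 - 5*z/4)/4] = -5*z*cos(2*z**2/3 - 5*z/4)/3 + 25*cos(2*z**2/3 - 5*z/4)/16, which equals f(z).
F(9/2) = -5*sin(63/8)/4; F(2) = -5*sin(1/6)/4.
Integral = F(9/2) - F(2) = -5*sin(63/8)/4 + 5*sin(1/6)/4.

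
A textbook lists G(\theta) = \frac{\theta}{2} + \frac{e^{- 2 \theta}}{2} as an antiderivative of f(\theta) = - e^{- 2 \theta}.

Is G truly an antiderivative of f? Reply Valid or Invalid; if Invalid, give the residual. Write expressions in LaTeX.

d/d\theta[G] = \frac{\left(e^{2 \theta} - 2\right) e^{- 2 \theta}}{2}
d/d\theta[G] - f(\theta) = \frac{1}{2} != 0.

Invalid: d/d\theta[G] - f = \frac{1}{2}, which is not 0.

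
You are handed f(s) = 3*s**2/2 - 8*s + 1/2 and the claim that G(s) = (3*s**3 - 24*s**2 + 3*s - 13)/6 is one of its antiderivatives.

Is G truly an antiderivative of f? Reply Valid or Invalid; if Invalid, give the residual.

d/ds[G] = 3*s**2/2 - 8*s + 1/2
This equals f(s) exactly, so the claim holds.

Valid - differentiating G returns exactly f.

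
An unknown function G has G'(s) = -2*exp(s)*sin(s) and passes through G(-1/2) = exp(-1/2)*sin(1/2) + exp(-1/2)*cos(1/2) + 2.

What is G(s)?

G(s) = -exp(s)*sin(s) + exp(s)*cos(s) + 2

Check a candidate G(s) by differentiating: d/ds[G] must match the given G'(s).
A general antiderivative is -exp(s)*sin(s) + exp(s)*cos(s) + C.
The condition gives C = exp(-1/2)*sin(1/2) + exp(-1/2)*cos(1/2) + 2 - (exp(-1/2)*sin(1/2) + exp(-1/2)*cos(1/2)) = 2.
So G(s) = -exp(s)*sin(s) + exp(s)*cos(s) + 2.
Check: d/ds[-exp(s)*sin(s) + exp(s)*cos(s) + 2] = -2*exp(s)*sin(s) = G'(s).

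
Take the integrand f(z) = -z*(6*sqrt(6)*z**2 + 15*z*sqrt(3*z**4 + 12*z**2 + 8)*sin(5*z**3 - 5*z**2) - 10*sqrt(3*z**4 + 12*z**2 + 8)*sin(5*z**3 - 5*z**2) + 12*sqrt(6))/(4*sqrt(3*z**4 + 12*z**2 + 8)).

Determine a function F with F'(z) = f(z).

An antiderivative is F(z) = (-sqrt(6)*sqrt(3*z**4 + 12*z**2 + 8) + cos(5*z**3 - 5*z**2))/4.

Check any antiderivative F(z) by computing F'(z) and comparing it with f(z).
Check: d/dz[(-sqrt(6)*sqrt(3*z**4 + 12*z**2 + 8) + cos(5*z**3 - 5*z**2))/4] = (-6*sqrt(6)*z**3 - 15*z**2*sqrt(3*z**4 + 12*z**2 + 8)*sin(5*z**3 - 5*z**2) + 10*z*sqrt(3*z**4 + 12*z**2 + 8)*sin(5*z**3 - 5*z**2) - 12*sqrt(6)*z)/(4*sqrt(3*z**4 + 12*z**2 + 8)), which equals f(z).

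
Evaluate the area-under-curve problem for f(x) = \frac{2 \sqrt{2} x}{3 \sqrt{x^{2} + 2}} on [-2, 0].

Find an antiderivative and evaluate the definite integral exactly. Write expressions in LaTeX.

Antiderivative: F(x) = \frac{2 \sqrt{2} \sqrt{x^{2} + 2}}{3}; value = \frac{4}{3} - \frac{4 \sqrt{3}}{3}

The substitution u = 2 x^{2} + 4 works: f is exactly (dF/du)*(du/dx) for that inner function.
F(x) = \frac{2 \sqrt{2} \sqrt{x^{2} + 2}}{3} is an antiderivative of f.
Check: d/dx[\frac{2 \sqrt{2} \sqrt{x^{2} + 2}}{3}] = \frac{2 \sqrt{2} x}{3 \sqrt{x^{2} + 2}} = f(x).
F(0) = \frac{4}{3}; F(-2) = \frac{4 \sqrt{3}}{3}.
Integral = F(0) - F(-2) = \frac{4}{3} - \frac{4 \sqrt{3}}{3}.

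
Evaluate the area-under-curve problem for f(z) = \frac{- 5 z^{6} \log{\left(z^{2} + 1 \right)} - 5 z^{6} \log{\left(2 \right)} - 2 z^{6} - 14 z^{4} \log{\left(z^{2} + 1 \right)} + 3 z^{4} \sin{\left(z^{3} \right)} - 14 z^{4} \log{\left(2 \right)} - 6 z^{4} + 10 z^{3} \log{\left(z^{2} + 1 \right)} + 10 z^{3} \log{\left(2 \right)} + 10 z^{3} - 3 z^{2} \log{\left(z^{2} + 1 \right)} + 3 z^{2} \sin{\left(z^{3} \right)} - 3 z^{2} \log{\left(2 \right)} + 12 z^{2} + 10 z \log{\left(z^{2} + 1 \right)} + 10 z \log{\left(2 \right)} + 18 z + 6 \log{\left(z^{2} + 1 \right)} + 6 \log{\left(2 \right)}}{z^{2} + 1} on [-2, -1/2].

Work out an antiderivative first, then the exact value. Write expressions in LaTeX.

Antiderivative: F(z) = - z^{5} \log{\left(2 z^{2} + 2 \right)} - 3 z^{3} \log{\left(2 z^{2} + 2 \right)} + 5 z^{2} \log{\left(2 z^{2} + 2 \right)} + 6 z \log{\left(2 z^{2} + 2 \right)} + 9 \log{\left(2 z^{2} + 2 \right)} - \cos{\left(z^{3} \right)}; value = - 73 \log{\left(10 \right)} - \cos{\left(\frac{1}{8} \right)} + \cos{\left(8 \right)} + \frac{245 \log{\left(\frac{5}{2} \right)}}{32}

Any candidate F(z) must reproduce f(z) exactly when differentiated.
F(z) = - z^{5} \log{\left(2 z^{2} + 2 \right)} - 3 z^{3} \log{\left(2 z^{2} + 2 \right)} + 5 z^{2} \log{\left(2 z^{2} + 2 \right)} + 6 z \log{\left(2 z^{2} + 2 \right)} + 9 \log{\left(2 z^{2} + 2 \right)} - \cos{\left(z^{3} \right)} is an antiderivative of f.
Check: d/dz[- z^{5} \log{\left(2 z^{2} + 2 \right)} - 3 z^{3} \log{\left(2 z^{2} + 2 \right)} + 5 z^{2} \log{\left(2 z^{2} + 2 \right)} + 6 z \log{\left(2 z^{2} + 2 \right)} + 9 \log{\left(2 z^{2} + 2 \right)} - \cos{\left(z^{3} \right)}] = \frac{- 5 z^{6} \log{\left(z^{2} + 1 \right)} - 5 z^{6} \log{\left(2 \right)} - 2 z^{6} - 14 z^{4} \log{\left(z^{2} + 1 \right)} + 3 z^{4} \sin{\left(z^{3} \right)} - 14 z^{4} \log{\left(2 \right)} - 6 z^{4} + 10 z^{3} \log{\left(z^{2} + 1 \right)} + 10 z^{3} \log{\left(2 \right)} + 10 z^{3} - 3 z^{2} \log{\left(z^{2} + 1 \right)} + 3 z^{2} \sin{\left(z^{3} \right)} - 3 z^{2} \log{\left(2 \right)} + 12 z^{2} + 10 z \log{\left(z^{2} + 1 \right)} + 10 z \log{\left(2 \right)} + 18 z + 6 \log{\left(z^{2} + 1 \right)} + 6 \log{\left(2 \right)}}{z^{2} + 1} = f(z).
F(-1/2) = - \cos{\left(\frac{1}{8} \right)} + \frac{245 \log{\left(\frac{5}{2} \right)}}{32}; F(-2) = - \cos{\left(8 \right)} + 73 \log{\left(10 \right)}.
Integral = F(-1/2) - F(-2) = - 73 \log{\left(10 \right)} - \cos{\left(\frac{1}{8} \right)} + \cos{\left(8 \right)} + \frac{245 \log{\left(\frac{5}{2} \right)}}{32}.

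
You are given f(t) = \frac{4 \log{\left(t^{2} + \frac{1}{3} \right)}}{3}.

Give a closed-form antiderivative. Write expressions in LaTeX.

Whatever form F(t) takes, F'(t) = f(t) is non-negotiable.
Check: d/dt[\frac{4 t \log{\left(t^{2} + \frac{1}{3} \right)}}{3} - \frac{8 t}{3} + \frac{8 \sqrt{3} \operatorname{atan}{\left(\sqrt{3} t \right)}}{9}] = \frac{4 \log{\left(t^{2} + \frac{1}{3} \right)}}{3} = f(t).

An antiderivative is F(t) = \frac{4 t \log{\left(t^{2} + \frac{1}{3} \right)}}{3} - \frac{8 t}{3} + \frac{8 \sqrt{3} \operatorname{atan}{\left(\sqrt{3} t \right)}}{9}.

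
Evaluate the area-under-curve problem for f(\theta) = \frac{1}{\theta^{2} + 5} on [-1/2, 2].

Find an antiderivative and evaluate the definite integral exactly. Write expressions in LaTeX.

An antiderivative F(\theta) passes only if d/d\theta[F] lands on f(\theta) exactly.
F(\theta) = \frac{\sqrt{5} \operatorname{atan}{\left(\frac{\sqrt{5} \theta}{5} \right)}}{5} is an antiderivative of f.
Check: d/d\theta[\frac{\sqrt{5} \operatorname{atan}{\left(\frac{\sqrt{5} \theta}{5} \right)}}{5}] = \frac{1}{\theta^{2} + 5} = f(\theta).
F(2) = \frac{\sqrt{5} \operatorname{atan}{\left(\frac{2 \sqrt{5}}{5} \right)}}{5}; F(-1/2) = - \frac{\sqrt{5} \operatorname{atan}{\left(\frac{\sqrt{5}}{10} \right)}}{5}.
Integral = F(2) - F(-1/2) = \frac{\sqrt{5} \operatorname{atan}{\left(\frac{\sqrt{5}}{10} \right)}}{5} + \frac{\sqrt{5} \operatorname{atan}{\left(\frac{2 \sqrt{5}}{5} \right)}}{5}.

Antiderivative: F(\theta) = \frac{\sqrt{5} \operatorname{atan}{\left(\frac{\sqrt{5} \theta}{5} \right)}}{5}; value = \frac{\sqrt{5} \operatorname{atan}{\left(\frac{\sqrt{5}}{10} \right)}}{5} + \frac{\sqrt{5} \operatorname{atan}{\left(\frac{2 \sqrt{5}}{5} \right)}}{5}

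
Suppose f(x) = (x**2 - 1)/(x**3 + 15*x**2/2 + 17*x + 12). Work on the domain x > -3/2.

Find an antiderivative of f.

An antiderivative is F(x) = log(x + 3/2) - 3*log(x + 2) + 3*log(x + 4).

Factor the denominator ((x + 2)*(x + 4)*(2*x + 3)) and decompose: f = 2/(2*x + 3) + 3/(x + 4) - 3/(x + 2); each piece integrates to a log, atan, or power term.
Check: d/dx[log(x + 3/2) - 3*log(x + 2) + 3*log(x + 4)] = (2*x**2 - 2)/(2*x**3 + 15*x**2 + 34*x + 24), which equals f(x).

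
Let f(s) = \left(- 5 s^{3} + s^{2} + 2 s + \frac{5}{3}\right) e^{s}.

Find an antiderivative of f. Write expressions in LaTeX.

An antiderivative is F(s) = - 5 s^{3} e^{s} + 16 s^{2} e^{s} - 30 s e^{s} + \frac{95 e^{s}}{3}.

f has the shape u'v + uv' for u = - 5 s^{3} + 16 s^{2} - 30 s + \frac{95}{3} and v = e^{s} — it is the derivative of the product u*v.
Check: d/ds[- 5 s^{3} e^{s} + 16 s^{2} e^{s} - 30 s e^{s} + \frac{95 e^{s}}{3}] = - 5 s^{3} e^{s} + s^{2} e^{s} + 2 s e^{s} + \frac{5 e^{s}}{3}, which equals f(s).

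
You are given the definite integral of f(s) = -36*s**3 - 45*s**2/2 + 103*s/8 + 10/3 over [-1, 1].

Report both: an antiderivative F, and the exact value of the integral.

The substitution u = 3*s**2 + 5*s/4 - 4/3 works: f is exactly (dF/du)*(du/ds) for that inner function.
F(s) = -(3*s**2 + 5*s/4 - 4/3)**2 is an antiderivative of f.
Check: d/ds[-(3*s**2 + 5*s/4 - 4/3)**2] = -36*s**3 - 45*s**2/2 + 103*s/8 + 10/3 = f(s).
F(1) = -1225/144; F(-1) = -25/144.
Integral = F(1) - F(-1) = -25/3.

Antiderivative: F(s) = -(3*s**2 + 5*s/4 - 4/3)**2; value = -25/3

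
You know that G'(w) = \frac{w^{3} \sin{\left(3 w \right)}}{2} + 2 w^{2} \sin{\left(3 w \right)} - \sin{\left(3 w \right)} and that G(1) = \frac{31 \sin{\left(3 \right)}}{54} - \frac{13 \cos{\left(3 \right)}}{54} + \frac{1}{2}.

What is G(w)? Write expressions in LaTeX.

G(w) = \frac{- 9 w^{3} \cos{\left(3 w \right)} + 9 w^{2} \sin{\left(3 w \right)} - 36 w^{2} \cos{\left(3 w \right)} + 24 w \sin{\left(3 w \right)} + 6 w \cos{\left(3 w \right)} - 2 \sin{\left(3 w \right)} + 26 \cos{\left(3 w \right)} + 27}{54}

The integrand splits into summands that can be handled one at a time.
A general antiderivative is - \frac{w^{3} \cos{\left(3 w \right)}}{6} + \frac{w^{2} \sin{\left(3 w \right)}}{6} - \frac{2 w^{2} \cos{\left(3 w \right)}}{3} + \frac{4 w \sin{\left(3 w \right)}}{9} + \frac{w \cos{\left(3 w \right)}}{9} - \frac{\sin{\left(3 w \right)}}{27} + \frac{13 \cos{\left(3 w \right)}}{27} + C.
The condition gives C = \frac{31 \sin{\left(3 \right)}}{54} - \frac{13 \cos{\left(3 \right)}}{54} + \frac{1}{2} - (\frac{31 \sin{\left(3 \right)}}{54} - \frac{13 \cos{\left(3 \right)}}{54}) = \frac{1}{2}.
So G(w) = \frac{- 9 w^{3} \cos{\left(3 w \right)} + 9 w^{2} \sin{\left(3 w \right)} - 36 w^{2} \cos{\left(3 w \right)} + 24 w \sin{\left(3 w \right)} + 6 w \cos{\left(3 w \right)} - 2 \sin{\left(3 w \right)} + 26 \cos{\left(3 w \right)} + 27}{54}.
Check: d/dw[\frac{- 9 w^{3} \cos{\left(3 w \right)} + 9 w^{2} \sin{\left(3 w \right)} - 36 w^{2} \cos{\left(3 w \right)} + 24 w \sin{\left(3 w \right)} + 6 w \cos{\left(3 w \right)} - 2 \sin{\left(3 w \right)} + 26 \cos{\left(3 w \right)} + 27}{54}] = \frac{w^{3} \sin{\left(3 w \right)}}{2} + 2 w^{2} \sin{\left(3 w \right)} - \sin{\left(3 w \right)} = G'(w).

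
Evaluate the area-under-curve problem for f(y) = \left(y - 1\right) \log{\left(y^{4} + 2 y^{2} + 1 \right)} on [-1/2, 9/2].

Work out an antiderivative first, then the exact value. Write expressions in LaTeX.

Antiderivative: F(y) = \frac{- 2 y^{2} + y \left(y - 2\right) \log{\left(y^{4} + 2 y^{2} + 1 \right)} + 8 y + 2 \log{\left(y^{2} + 1 \right)} - 8 \operatorname{atan}{\left(y \right)}}{2}; value = - 4 \operatorname{atan}{\left(\frac{9}{2} \right)} - 4 \operatorname{atan}{\left(\frac{1}{2} \right)} - \frac{5 \log{\left(\frac{25}{16} \right)}}{8} - \log{\left(\frac{5}{4} \right)} + \log{\left(\frac{85}{4} \right)} + \frac{45 \log{\left(\frac{7225}{16} \right)}}{8}

Check any antiderivative F(y) by computing F'(y) and comparing it with f(y).
F(y) = \frac{- 2 y^{2} + y \left(y - 2\right) \log{\left(y^{4} + 2 y^{2} + 1 \right)} + 8 y + 2 \log{\left(y^{2} + 1 \right)} - 8 \operatorname{atan}{\left(y \right)}}{2} is an antiderivative of f.
Check: d/dy[\frac{- 2 y^{2} + y \left(y - 2\right) \log{\left(y^{4} + 2 y^{2} + 1 \right)} + 8 y + 2 \log{\left(y^{2} + 1 \right)} - 8 \operatorname{atan}{\left(y \right)}}{2}] = y \log{\left(y^{4} + 2 y^{2} + 1 \right)} - \log{\left(y^{4} + 2 y^{2} + 1 \right)}, which equals f(y).
F(9/2) = - 4 \operatorname{atan}{\left(\frac{9}{2} \right)} - \frac{9}{4} + \log{\left(\frac{85}{4} \right)} + \frac{45 \log{\left(\frac{7225}{16} \right)}}{8}; F(-1/2) = - \frac{9}{4} + \log{\left(\frac{5}{4} \right)} + \frac{5 \log{\left(\frac{25}{16} \right)}}{8} + 4 \operatorname{atan}{\left(\frac{1}{2} \right)}.
Integral = F(9/2) - F(-1/2) = - 4 \operatorname{atan}{\left(\frac{9}{2} \right)} - 4 \operatorname{atan}{\left(\frac{1}{2} \right)} - \frac{5 \log{\left(\frac{25}{16} \right)}}{8} - \log{\left(\frac{5}{4} \right)} + \log{\left(\frac{85}{4} \right)} + \frac{45 \log{\left(\frac{7225}{16} \right)}}{8}.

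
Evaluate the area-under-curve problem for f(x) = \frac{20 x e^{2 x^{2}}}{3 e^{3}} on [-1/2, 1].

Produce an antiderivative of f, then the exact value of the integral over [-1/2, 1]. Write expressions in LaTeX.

Antiderivative: F(x) = \frac{5 e^{2 x^{2}}}{3 e^{3}}; value = - \frac{5}{3 e^{\frac{5}{2}}} + \frac{5}{3 e}

f matches the chain-rule pattern g'(h)*h' with inner function h(x) = 2 x^{2} - 3; substituting u = h(x) collapses the integral.
F(x) = \frac{5 e^{2 x^{2}}}{3 e^{3}} is an antiderivative of f.
Check: d/dx[\frac{5 e^{2 x^{2}}}{3 e^{3}}] = \frac{20 x e^{2 x^{2}}}{3 e^{3}} = f(x).
F(1) = \frac{5}{3 e}; F(-1/2) = \frac{5}{3 e^{\frac{5}{2}}}.
Integral = F(1) - F(-1/2) = - \frac{5}{3 e^{\frac{5}{2}}} + \frac{5}{3 e}.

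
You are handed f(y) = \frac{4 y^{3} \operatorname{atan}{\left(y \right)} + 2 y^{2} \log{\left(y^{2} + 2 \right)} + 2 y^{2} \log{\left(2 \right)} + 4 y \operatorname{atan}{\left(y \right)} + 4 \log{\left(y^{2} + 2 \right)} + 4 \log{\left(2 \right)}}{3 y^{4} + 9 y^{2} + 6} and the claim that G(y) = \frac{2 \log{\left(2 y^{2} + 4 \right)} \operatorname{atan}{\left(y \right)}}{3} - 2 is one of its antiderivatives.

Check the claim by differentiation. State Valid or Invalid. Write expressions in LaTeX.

d/dy[G] = \frac{4 y^{3} \operatorname{atan}{\left(y \right)} + 2 y^{2} \log{\left(y^{2} + 2 \right)} + 2 y^{2} \log{\left(2 \right)} + 4 y \operatorname{atan}{\left(y \right)} + 4 \log{\left(y^{2} + 2 \right)} + 4 \log{\left(2 \right)}}{3 y^{4} + 9 y^{2} + 6}
This equals f(y) exactly, so the claim holds.

Valid - differentiating G returns exactly f.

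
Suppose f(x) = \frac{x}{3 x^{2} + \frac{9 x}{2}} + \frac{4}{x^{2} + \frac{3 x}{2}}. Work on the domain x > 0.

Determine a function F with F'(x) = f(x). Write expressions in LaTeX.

An antiderivative is F(x) = \frac{8 \log{\left(x \right)}}{3} - \frac{7 \log{\left(x + \frac{3}{2} \right)}}{3}.

The denominator factors as 3 x \left(2 x + 3\right); partial fractions split f into directly integrable pieces: - \frac{14}{3 \left(2 x + 3\right)} + \frac{8}{3 x}.
Check: d/dx[\frac{8 \log{\left(x \right)}}{3} - \frac{7 \log{\left(x + \frac{3}{2} \right)}}{3}] = \frac{2 x + 24}{6 x^{2} + 9 x}, which equals f(x).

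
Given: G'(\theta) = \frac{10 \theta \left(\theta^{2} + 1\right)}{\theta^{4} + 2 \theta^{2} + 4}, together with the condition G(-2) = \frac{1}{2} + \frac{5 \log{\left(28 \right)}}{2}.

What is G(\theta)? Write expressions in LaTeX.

G'(\theta) matches the chain-rule pattern g'(h)*h' with inner function h(\theta) = \theta^{4} + 2 \theta^{2} + 4; substituting u = h(\theta) collapses the integral.
A general antiderivative is \frac{5 \log{\left(\theta^{4} + 2 \theta^{2} + 4 \right)}}{2} + C.
The condition gives C = \frac{1}{2} + \frac{5 \log{\left(28 \right)}}{2} - (\frac{5 \log{\left(28 \right)}}{2}) = \frac{1}{2}.
So G(\theta) = \frac{5 \log{\left(\theta^{4} + 2 \theta^{2} + 4 \right)}}{2} + \frac{1}{2}.
Check: d/d\theta[\frac{5 \log{\left(\theta^{4} + 2 \theta^{2} + 4 \right)}}{2} + \frac{1}{2}] = \frac{10 \theta^{3} + 10 \theta}{\theta^{4} + 2 \theta^{2} + 4}, which equals G'(\theta).

G(\theta) = \frac{5 \log{\left(\theta^{4} + 2 \theta^{2} + 4 \right)}}{2} + \frac{1}{2}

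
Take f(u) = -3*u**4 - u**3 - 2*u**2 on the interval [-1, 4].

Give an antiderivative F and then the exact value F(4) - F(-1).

Antiderivative: F(u) = u**3*(-36*u**2 - 15*u - 40)/60; value = -8665/12

Integrate term by term and add the pieces.
F(u) = u**3*(-36*u**2 - 15*u - 40)/60 is an antiderivative of f.
Check: d/du[u**3*(-36*u**2 - 15*u - 40)/60] = -3*u**4 - u**3 - 2*u**2 = f(u).
F(4) = -10816/15; F(-1) = 61/60.
Integral = F(4) - F(-1) = -8665/12.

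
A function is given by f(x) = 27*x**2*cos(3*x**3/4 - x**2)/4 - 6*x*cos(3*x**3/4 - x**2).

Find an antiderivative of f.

The substitution u = 3*x**3/4 - x**2 works: f is exactly (dF/du)*(du/dx) for that inner function.
Check: d/dx[3*sin(3*x**3/4 - x**2)] = 27*x**2*cos(3*x**3/4 - x**2)/4 - 6*x*cos(3*x**3/4 - x**2) = f(x).

An antiderivative is F(x) = 3*sin(3*x**3/4 - x**2).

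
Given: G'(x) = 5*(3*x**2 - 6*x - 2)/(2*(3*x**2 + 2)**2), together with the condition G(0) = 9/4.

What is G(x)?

G(x) = -5*x/(6*x**2 + 4) + 1 + 5/(6*x**2 + 4)

G'(x) has the shape u'v + uv' for u = 1/(2*x**2 + 4/3) and v = 5/3 - 5*x/3 — it is the derivative of the product u*v.
A general antiderivative is (5/3 - 5*x/3)/(2*x**2 + 4/3) + C.
The condition gives C = 9/4 - (5/4) = 1.
So G(x) = -5*x/(6*x**2 + 4) + 1 + 5/(6*x**2 + 4).
Check: d/dx[-5*x/(6*x**2 + 4) + 1 + 5/(6*x**2 + 4)] = (15*x**2 - 30*x - 10)/(18*x**4 + 24*x**2 + 8), which equals G'(x).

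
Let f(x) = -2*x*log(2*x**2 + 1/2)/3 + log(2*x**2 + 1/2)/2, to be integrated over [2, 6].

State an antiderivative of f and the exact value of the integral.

The integrand splits into summands that can be handled one at a time.
F(x) = x**2/3 - x + (-x**2/3 + x/2)*log(2*x**2 + 1/2) - log(x**2 + 1/4)/12 + atan(2*x)/2 is an antiderivative of f.
Check: d/dx[x**2/3 - x + (-x**2/3 + x/2)*log(2*x**2 + 1/2) - log(x**2 + 1/4)/12 + atan(2*x)/2] = -2*x*log(2*x**2 + 1/2)/3 + log(2*x**2 + 1/2)/2 = f(x).
F(6) = -9*log(145/2) - log(145/4)/12 + atan(12)/2 + 6; F(2) = -log(17/2)/3 - 2/3 - log(17/4)/12 + atan(4)/2.
Integral = F(6) - F(2) = -9*log(145/2) - atan(4)/2 - log(145/4)/12 + log(17/4)/12 + log(17/2)/3 + atan(12)/2 + 20/3.

Antiderivative: F(x) = x**2/3 - x + (-x**2/3 + x/2)*log(2*x**2 + 1/2) - log(x**2 + 1/4)/12 + atan(2*x)/2; value = -9*log(145/2) - atan(4)/2 - log(145/4)/12 + log(17/4)/12 + log(17/2)/3 + atan(12)/2 + 20/3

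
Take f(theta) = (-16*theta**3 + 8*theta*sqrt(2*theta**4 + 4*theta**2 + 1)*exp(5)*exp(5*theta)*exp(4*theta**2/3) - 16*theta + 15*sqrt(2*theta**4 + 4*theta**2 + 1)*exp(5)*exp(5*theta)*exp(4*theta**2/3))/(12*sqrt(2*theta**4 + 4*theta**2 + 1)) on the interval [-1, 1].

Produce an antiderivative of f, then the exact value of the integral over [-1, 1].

Check any antiderivative F(theta) by computing F'(theta) and comparing it with f(theta).
F(theta) = -sqrt(2*theta**4 + 4*theta**2 + 1)/3 + exp(5)*exp(5*theta)*exp(4*theta**2/3)/4 is an antiderivative of f.
Check: d/dtheta[-sqrt(2*theta**4 + 4*theta**2 + 1)/3 + exp(5)*exp(5*theta)*exp(4*theta**2/3)/4] = (-16*theta**3 + 8*theta*sqrt(2*theta**4 + 4*theta**2 + 1)*exp(5)*exp(5*theta)*exp(4*theta**2/3) - 16*theta + 15*sqrt(2*theta**4 + 4*theta**2 + 1)*exp(5)*exp(5*theta)*exp(4*theta**2/3))/(12*sqrt(2*theta**4 + 4*theta**2 + 1)) = f(theta).
F(1) = -sqrt(7)/3 + exp(34/3)/4; F(-1) = -sqrt(7)/3 + exp(4/3)/4.
Integral = F(1) - F(-1) = -exp(4/3)/4 + exp(34/3)/4.

Antiderivative: F(theta) = -sqrt(2*theta**4 + 4*theta**2 + 1)/3 + exp(5)*exp(5*theta)*exp(4*theta**2/3)/4; value = -exp(4/3)/4 + exp(34/3)/4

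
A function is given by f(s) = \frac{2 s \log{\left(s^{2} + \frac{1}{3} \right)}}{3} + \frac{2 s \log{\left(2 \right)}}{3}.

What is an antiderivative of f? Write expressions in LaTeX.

Integrate term by term and add the pieces.
Check: d/ds[\frac{s^{2} \log{\left(2 s^{2} + \frac{2}{3} \right)}}{3} - \frac{s^{2}}{3} + \frac{\log{\left(3 s^{2} + 1 \right)}}{9}] = \frac{2 s \log{\left(s^{2} + \frac{1}{3} \right)}}{3} + \frac{2 s \log{\left(2 \right)}}{3} = f(s).

An antiderivative is F(s) = \frac{s^{2} \log{\left(2 s^{2} + \frac{2}{3} \right)}}{3} - \frac{s^{2}}{3} + \frac{\log{\left(3 s^{2} + 1 \right)}}{9}.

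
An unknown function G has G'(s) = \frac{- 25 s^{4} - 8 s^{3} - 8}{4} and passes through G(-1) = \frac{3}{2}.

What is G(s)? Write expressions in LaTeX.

G(s) = - \frac{5 s^{5}}{4} - \frac{s^{4}}{2} - 2 s - \frac{5}{4}

A candidate passes only if d/ds[G] lands on the given G'(s) exactly.
A general antiderivative is - \frac{5 s^{5}}{4} - \frac{s^{4}}{2} - 2 s - \frac{5}{4} + C.
The condition gives C = \frac{3}{2} - (\frac{3}{2}) = 0.
So G(s) = - \frac{5 s^{5}}{4} - \frac{s^{4}}{2} - 2 s - \frac{5}{4}.
Check: d/ds[- \frac{5 s^{5}}{4} - \frac{s^{4}}{2} - 2 s - \frac{5}{4}] = - \frac{25 s^{4}}{4} - 2 s^{3} - 2, which equals G'(s).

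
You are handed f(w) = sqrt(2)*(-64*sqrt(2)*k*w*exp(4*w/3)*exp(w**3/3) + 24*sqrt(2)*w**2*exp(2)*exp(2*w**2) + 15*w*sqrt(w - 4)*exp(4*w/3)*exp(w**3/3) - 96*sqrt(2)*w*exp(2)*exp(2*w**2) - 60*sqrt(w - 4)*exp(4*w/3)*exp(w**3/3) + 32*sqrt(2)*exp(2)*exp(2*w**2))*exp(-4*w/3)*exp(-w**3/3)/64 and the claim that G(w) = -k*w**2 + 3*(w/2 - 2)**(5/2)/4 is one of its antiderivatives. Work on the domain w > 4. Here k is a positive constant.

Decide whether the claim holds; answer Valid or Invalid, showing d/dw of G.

d/dw[G] = sqrt(2)*(-64*sqrt(2)*k*w + 15*w*sqrt(w - 4) - 60*sqrt(w - 4))/64
d/dw[G] - f(w) = (-3*w**2*exp(2)*exp(2*w**2) + 12*w*exp(2)*exp(2*w**2) - 4*exp(2)*exp(2*w**2))*exp(-4*w/3)*exp(-w**3/3)/4 != 0.

Invalid: d/dw[G] - f = (-3*w**2*exp(2)*exp(2*w**2) + 12*w*exp(2)*exp(2*w**2) - 4*exp(2)*exp(2*w**2))*exp(-4*w/3)*exp(-w**3/3)/4, which is not 0.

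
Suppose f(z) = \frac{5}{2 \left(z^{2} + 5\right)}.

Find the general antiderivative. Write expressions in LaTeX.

F(z) = \frac{\sqrt{5} \operatorname{atan}{\left(\frac{\sqrt{5} z}{5} \right)}}{2} + C

For F(z) to be correct the identity F'(z) - f(z) = 0 must hold.
Check: d/dz[\frac{\sqrt{5} \operatorname{atan}{\left(\frac{\sqrt{5} z}{5} \right)}}{2}] = \frac{5}{2 z^{2} + 10}, which equals f(z).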